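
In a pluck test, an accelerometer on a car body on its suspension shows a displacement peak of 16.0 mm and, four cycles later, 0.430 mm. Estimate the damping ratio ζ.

0.142

Logarithmic decrement δ = (1/n)·ln(x₀/x_n) = (1/4)·ln(16.0/0.430) = (1/4)·ln(37.21) = 0.9041.
ζ = δ/√(4π² + δ²) = 0.9041/√(39.48 + 0.817) = 0.9041/6.348 = 0.1424.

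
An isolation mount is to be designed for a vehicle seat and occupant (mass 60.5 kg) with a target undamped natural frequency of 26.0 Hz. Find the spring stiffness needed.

ω_n = 2πf_n = 2π × 26.0 = 163.4 rad/s.
k = m·ω_n² = 60.5 × 163.4² = 60.5 × 26690 = 1615000 N/m.

1610000 N/m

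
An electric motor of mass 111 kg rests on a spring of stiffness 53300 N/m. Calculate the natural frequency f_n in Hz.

ω_n = √(k/m) = √(53300/111) = √480.2 = 21.91 rad/s.
f_n = ω_n/(2π) = 21.91/6.283 = 3.488 Hz.

3.49 Hz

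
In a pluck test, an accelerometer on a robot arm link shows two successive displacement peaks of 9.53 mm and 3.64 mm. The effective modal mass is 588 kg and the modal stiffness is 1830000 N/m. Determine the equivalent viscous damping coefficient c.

Logarithmic decrement δ = (1/n)·ln(x₀/x_n) = (1/1)·ln(9.53/3.64) = (1/1)·ln(2.618) = 0.9625.
ζ = δ/√(4π² + δ²) = 0.9625/√(39.48 + 0.926) = 0.9625/6.356 = 0.1514.
c = ζ · 2√(km) = 0.1514 × 2√(1830000 × 588) = 0.1514 × 65610 = 9934 N·s/m.

9930 N·s/m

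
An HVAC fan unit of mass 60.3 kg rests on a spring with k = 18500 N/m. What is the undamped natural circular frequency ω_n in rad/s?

17.5 rad/s

ω_n = √(k/m) = √(18500/60.3) = √306.8 = 17.52 rad/s.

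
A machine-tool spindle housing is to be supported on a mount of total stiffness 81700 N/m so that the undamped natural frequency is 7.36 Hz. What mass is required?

ω_n = 2πf_n = 2π × 7.36 = 46.24 rad/s.
m = k/ω_n² = 81700/46.24² = 81700/2139 = 38.20 kg.

38.2 kg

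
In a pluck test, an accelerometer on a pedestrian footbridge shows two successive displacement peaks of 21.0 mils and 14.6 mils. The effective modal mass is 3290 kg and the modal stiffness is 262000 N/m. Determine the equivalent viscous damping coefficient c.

3390 N·s/m

Logarithmic decrement δ = (1/n)·ln(x₀/x_n) = (1/1)·ln(21.0/14.6) = (1/1)·ln(1.438) = 0.3635.
ζ = δ/√(4π² + δ²) = 0.3635/√(39.48 + 0.132) = 0.3635/6.294 = 0.05776.
c = ζ · 2√(km) = 0.05776 × 2√(262000 × 3290) = 0.05776 × 58720 = 3391 N·s/m.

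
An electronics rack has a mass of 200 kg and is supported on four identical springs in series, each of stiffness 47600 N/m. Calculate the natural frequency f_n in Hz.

Series springs: 1/k_eq = 4/47600, so k_eq = 47600/4 = 11900 N/m.
ω_n = √(k_eq/m) = √(11900/200) = √59.50 = 7.714 rad/s.
f_n = ω_n/(2π) = 7.714/6.283 = 1.228 Hz.

1.23 Hz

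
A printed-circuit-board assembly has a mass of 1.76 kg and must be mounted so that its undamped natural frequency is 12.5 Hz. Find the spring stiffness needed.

10900 N/m

ω_n = 2πf_n = 2π × 12.5 = 78.54 rad/s.
k = m·ω_n² = 1.76 × 78.54² = 1.76 × 6169 = 10860 N/m.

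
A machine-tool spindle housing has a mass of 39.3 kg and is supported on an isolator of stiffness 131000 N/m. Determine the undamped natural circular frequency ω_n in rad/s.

57.7 rad/s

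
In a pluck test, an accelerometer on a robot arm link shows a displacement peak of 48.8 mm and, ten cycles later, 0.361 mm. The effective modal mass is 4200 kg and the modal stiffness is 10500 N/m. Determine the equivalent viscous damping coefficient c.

1030 N·s/m

Logarithmic decrement δ = (1/n)·ln(x₀/x_n) = (1/10)·ln(48.8/0.361) = (1/10)·ln(135.2) = 0.4907.
ζ = δ/√(4π² + δ²) = 0.4907/√(39.48 + 0.241) = 0.4907/6.302 = 0.07785.
c = ζ · 2√(km) = 0.07785 × 2√(10500 × 4200) = 0.07785 × 13280 = 1034 N·s/m.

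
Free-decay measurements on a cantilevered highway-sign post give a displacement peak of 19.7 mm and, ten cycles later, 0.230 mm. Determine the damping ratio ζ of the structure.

Logarithmic decrement δ = (1/n)·ln(x₀/x_n) = (1/10)·ln(19.7/0.230) = (1/10)·ln(85.65) = 0.4450.
ζ = δ/√(4π² + δ²) = 0.4450/√(39.48 + 0.198) = 0.4450/6.299 = 0.07065.

0.0707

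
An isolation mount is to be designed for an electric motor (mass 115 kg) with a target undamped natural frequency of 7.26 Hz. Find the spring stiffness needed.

239000 N/m

ω_n = 2πf_n = 2π × 7.26 = 45.62 rad/s.
k = m·ω_n² = 115 × 45.62² = 115 × 2081 = 239300 N/m.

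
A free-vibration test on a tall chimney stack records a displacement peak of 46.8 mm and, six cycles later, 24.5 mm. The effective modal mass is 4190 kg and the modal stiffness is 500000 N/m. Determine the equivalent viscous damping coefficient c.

1570 N·s/m

Logarithmic decrement δ = (1/n)·ln(x₀/x_n) = (1/6)·ln(46.8/24.5) = (1/6)·ln(1.910) = 0.1079.
ζ = δ/√(4π² + δ²) = 0.1079/√(39.48 + 0.0116) = 0.1079/6.284 = 0.01717.
c = ζ · 2√(km) = 0.01717 × 2√(500000 × 4190) = 0.01717 × 91540 = 1571 N·s/m.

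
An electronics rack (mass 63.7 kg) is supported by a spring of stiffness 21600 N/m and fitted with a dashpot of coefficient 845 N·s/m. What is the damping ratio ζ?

0.360

ω_n = √(k/m) = √(21600/63.7) = 18.41 rad/s.
Critical damping c_c = 2√(k·m) = 2√(21600 × 63.7) = 2346 N·s/m, so ζ = c/c_c = 845/2346 = 0.3602.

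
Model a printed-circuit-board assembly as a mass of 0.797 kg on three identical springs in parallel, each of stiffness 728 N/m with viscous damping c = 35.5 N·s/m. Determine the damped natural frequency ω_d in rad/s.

47.4 rad/s

Parallel springs add: k_eq = 3 × 728 = 2184 N/m.
ω_n = √(k_eq/m) = √(2184/0.797) = 52.35 rad/s.
Critical damping c_c = 2√(k_eq·m) = 2√(2184 × 0.797) = 83.44 N·s/m, so ζ = c/c_c = 35.5/83.44 = 0.4254.
ω_d = ω_n√(1 − ζ²) = 52.35 × √(1 − 0.181) = 47.37 rad/s.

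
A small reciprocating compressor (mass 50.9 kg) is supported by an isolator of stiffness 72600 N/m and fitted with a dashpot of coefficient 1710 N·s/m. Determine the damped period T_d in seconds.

0.186 s

ω_n = √(k/m) = √(72600/50.9) = 37.77 rad/s.
Critical damping c_c = 2√(k·m) = 2√(72600 × 50.9) = 3845 N·s/m, so ζ = c/c_c = 1710/3845 = 0.4448.
ω_d = ω_n√(1 − ζ²) = 37.77 × √(1 − 0.198) = 33.83 rad/s.
T_d = 2π/ω_d = 0.1858 s.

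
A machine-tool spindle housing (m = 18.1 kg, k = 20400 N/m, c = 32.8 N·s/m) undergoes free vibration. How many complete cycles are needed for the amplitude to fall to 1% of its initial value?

28 cycles

ζ = c/(2√(km)) = 32.8/(2√(20400 × 18.1)) = 32.8/1215 = 0.02699.
Logarithmic decrement δ = 2πζ/√(1 − ζ²) = 2π × 0.02699/√(1 − 0.000728) = 0.1696.
x_n/x₀ = e^(−nδ) ≤ 0.01; take ln: n ≥ ln(1/0.01)/δ = 4.605/0.1696 = 27.15.
So 28 complete cycles are required.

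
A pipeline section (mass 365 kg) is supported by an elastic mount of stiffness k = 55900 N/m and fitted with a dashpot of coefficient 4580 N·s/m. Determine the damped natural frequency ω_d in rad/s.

ω_n = √(k/m) = √(55900/365) = 12.38 rad/s.
Critical damping c_c = 2√(k·m) = 2√(55900 × 365) = 9034 N·s/m, so ζ = c/c_c = 4580/9034 = 0.5070.
ω_d = ω_n√(1 − ζ²) = 12.38 × √(1 − 0.257) = 10.67 rad/s.

10.7 rad/s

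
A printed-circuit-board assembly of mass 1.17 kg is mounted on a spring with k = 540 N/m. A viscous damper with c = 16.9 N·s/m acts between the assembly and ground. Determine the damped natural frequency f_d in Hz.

ω_n = √(k/m) = √(540.0/1.17) = 21.48 rad/s.
Critical damping c_c = 2√(k·m) = 2√(540.0 × 1.17) = 50.27 N·s/m, so ζ = c/c_c = 16.9/50.27 = 0.3362.
ω_d = ω_n√(1 − ζ²) = 21.48 × √(1 − 0.113) = 20.23 rad/s.
f_d = ω_d/(2π) = 3.220 Hz.

3.22 Hz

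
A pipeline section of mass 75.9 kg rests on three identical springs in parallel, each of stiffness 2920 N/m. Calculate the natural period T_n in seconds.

Parallel springs add: k_eq = 3 × 2920 = 8760 N/m.
ω_n = √(k_eq/m) = √(8760/75.9) = √115.4 = 10.74 rad/s.
T_n = 2π/ω_n = 6.283/10.74 = 0.5849 s.

0.585 s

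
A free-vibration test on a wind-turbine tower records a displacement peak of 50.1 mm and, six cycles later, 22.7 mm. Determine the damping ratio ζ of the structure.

Logarithmic decrement δ = (1/n)·ln(x₀/x_n) = (1/6)·ln(50.1/22.7) = (1/6)·ln(2.207) = 0.1319.
ζ = δ/√(4π² + δ²) = 0.1319/√(39.48 + 0.0174) = 0.1319/6.285 = 0.02099.

0.0210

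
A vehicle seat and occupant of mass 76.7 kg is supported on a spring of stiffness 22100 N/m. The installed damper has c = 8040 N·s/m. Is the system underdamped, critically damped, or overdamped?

c_c = 2√(k·m) = 2604 N·s/m; ζ = c/c_c = 8040/2604 = 3.09.
Since ζ > 1 the system is overdamped.

overdamped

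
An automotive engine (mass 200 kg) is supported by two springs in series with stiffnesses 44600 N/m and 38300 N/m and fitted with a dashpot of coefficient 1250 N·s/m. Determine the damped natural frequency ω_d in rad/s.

9.66 rad/s

Series springs: 1/k_eq = 1/44600 + 1/38300 = 4.853×10^-5, so k_eq = 20610 N/m.
ω_n = √(k_eq/m) = √(20610/200) = 10.15 rad/s.
Critical damping c_c = 2√(k_eq·m) = 2√(20610 × 200) = 4060 N·s/m, so ζ = c/c_c = 1250/4060 = 0.3079.
ω_d = ω_n√(1 − ζ²) = 10.15 × √(1 − 0.0948) = 9.657 rad/s.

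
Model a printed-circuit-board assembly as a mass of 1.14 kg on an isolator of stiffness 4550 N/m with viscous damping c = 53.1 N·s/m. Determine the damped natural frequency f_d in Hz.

9.35 Hz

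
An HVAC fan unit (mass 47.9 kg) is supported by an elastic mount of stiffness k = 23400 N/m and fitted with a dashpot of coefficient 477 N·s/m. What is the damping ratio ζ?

ω_n = √(k/m) = √(23400/47.9) = 22.10 rad/s.
Critical damping c_c = 2√(k·m) = 2√(23400 × 47.9) = 2117 N·s/m, so ζ = c/c_c = 477/2117 = 0.2253.

0.225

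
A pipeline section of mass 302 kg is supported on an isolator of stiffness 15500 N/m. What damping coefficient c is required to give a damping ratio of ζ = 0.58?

2510 N·s/m

c_c = 2√(k·m) = 2√(15500 × 302) = 4327 N·s/m.
c = ζ·c_c = 0.58 × 4327 = 2510 N·s/m.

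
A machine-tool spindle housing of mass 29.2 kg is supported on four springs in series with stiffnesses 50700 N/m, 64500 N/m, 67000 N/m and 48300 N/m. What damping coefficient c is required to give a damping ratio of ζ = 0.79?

Series springs: 1/k_eq = 1/50700 + 1/64500 + 1/67000 + 1/48300 = 7.086×10^-5, so k_eq = 14110 N/m.
c_c = 2√(k_eq·m) = 2√(14110 × 29.2) = 1284 N·s/m.
c = ζ·c_c = 0.79 × 1284 = 1014 N·s/m.

1010 N·s/m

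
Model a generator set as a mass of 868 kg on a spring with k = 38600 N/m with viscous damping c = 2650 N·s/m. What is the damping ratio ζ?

0.229

ω_n = √(k/m) = √(38600/868) = 6.669 rad/s.
Critical damping c_c = 2√(k·m) = 2√(38600 × 868) = 11580 N·s/m, so ζ = c/c_c = 2650/11580 = 0.2289.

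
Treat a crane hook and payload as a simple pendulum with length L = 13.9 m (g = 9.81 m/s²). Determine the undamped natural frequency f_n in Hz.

0.134 Hz

For a simple pendulum ω_n = √(g/L) = √(9.81/13.9) = √0.7058 = 0.8401 rad/s.
f_n = ω_n/(2π) = 0.8401/6.283 = 0.1337 Hz.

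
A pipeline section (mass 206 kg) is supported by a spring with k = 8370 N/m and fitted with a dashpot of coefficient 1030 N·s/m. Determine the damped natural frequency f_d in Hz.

0.933 Hz

ω_n = √(k/m) = √(8370/206) = 6.374 rad/s.
Critical damping c_c = 2√(k·m) = 2√(8370 × 206) = 2626 N·s/m, so ζ = c/c_c = 1030/2626 = 0.3922.
ω_d = ω_n√(1 − ζ²) = 6.374 × √(1 − 0.154) = 5.864 rad/s.
f_d = ω_d/(2π) = 0.9332 Hz.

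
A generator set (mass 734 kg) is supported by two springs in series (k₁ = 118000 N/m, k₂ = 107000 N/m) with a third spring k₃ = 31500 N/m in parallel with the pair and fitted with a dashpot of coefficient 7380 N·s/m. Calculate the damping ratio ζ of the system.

0.460

Series pair: k_s = k₁k₂/(k₁+k₂) = (118000)(107000)/(118000 + 107000) = 56120 N/m. In parallel with k₃: k_eq = 56120 + 31500 = 87620 N/m.
ω_n = √(k_eq/m) = √(87620/734) = 10.93 rad/s.
Critical damping c_c = 2√(k_eq·m) = 2√(87620 × 734) = 16040 N·s/m, so ζ = c/c_c = 7380/16040 = 0.4601.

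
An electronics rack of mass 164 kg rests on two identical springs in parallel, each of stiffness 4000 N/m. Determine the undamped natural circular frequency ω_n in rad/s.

6.98 rad/s

Parallel springs add: k_eq = 2 × 4000 = 8000 N/m.
ω_n = √(k_eq/m) = √(8000/164) = √48.78 = 6.984 rad/s.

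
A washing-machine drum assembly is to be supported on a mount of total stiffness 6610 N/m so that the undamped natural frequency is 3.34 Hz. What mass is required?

ω_n = 2πf_n = 2π × 3.34 = 20.99 rad/s.
m = k/ω_n² = 6610/20.99² = 6610/440.4 = 15.01 kg.

15.0 kg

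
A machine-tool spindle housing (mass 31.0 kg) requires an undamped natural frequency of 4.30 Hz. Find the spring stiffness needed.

ω_n = 2πf_n = 2π × 4.30 = 27.02 rad/s.
k = m·ω_n² = 31.0 × 27.02² = 31.0 × 730.0 = 22630 N/m.

22600 N/m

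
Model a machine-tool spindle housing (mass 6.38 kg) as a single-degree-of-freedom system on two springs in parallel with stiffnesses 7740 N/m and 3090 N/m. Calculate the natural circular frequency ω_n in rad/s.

41.2 rad/s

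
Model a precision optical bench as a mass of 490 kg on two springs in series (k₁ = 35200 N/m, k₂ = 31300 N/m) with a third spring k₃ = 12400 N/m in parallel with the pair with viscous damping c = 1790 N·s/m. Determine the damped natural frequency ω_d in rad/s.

Series pair: k_s = k₁k₂/(k₁+k₂) = (35200)(31300)/(35200 + 31300) = 16570 N/m. In parallel with k₃: k_eq = 16570 + 12400 = 28970 N/m.
ω_n = √(k_eq/m) = √(28970/490) = 7.689 rad/s.
Critical damping c_c = 2√(k_eq·m) = 2√(28970 × 490) = 7535 N·s/m, so ζ = c/c_c = 1790/7535 = 0.2376.
ω_d = ω_n√(1 − ζ²) = 7.689 × √(1 − 0.0564) = 7.469 rad/s.

7.47 rad/s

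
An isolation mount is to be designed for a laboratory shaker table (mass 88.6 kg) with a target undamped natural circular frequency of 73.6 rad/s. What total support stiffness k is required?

k = m·ω_n² = 88.6 × 73.60² = 88.6 × 5417 = 479900 N/m.

480000 N/m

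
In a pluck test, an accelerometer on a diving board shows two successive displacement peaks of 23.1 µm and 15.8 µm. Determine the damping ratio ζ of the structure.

Logarithmic decrement δ = (1/n)·ln(x₀/x_n) = (1/1)·ln(23.1/15.8) = (1/1)·ln(1.462) = 0.3798.
ζ = δ/√(4π² + δ²) = 0.3798/√(39.48 + 0.144) = 0.3798/6.295 = 0.06034.

0.0603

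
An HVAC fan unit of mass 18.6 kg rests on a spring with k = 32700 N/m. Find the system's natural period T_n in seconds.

ω_n = √(k/m) = √(32700/18.6) = √1758 = 41.93 rad/s.
T_n = 2π/ω_n = 6.283/41.93 = 0.1499 s.

0.150 s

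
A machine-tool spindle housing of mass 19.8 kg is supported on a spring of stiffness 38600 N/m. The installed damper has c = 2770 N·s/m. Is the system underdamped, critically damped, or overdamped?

overdamped

c_c = 2√(k·m) = 1748 N·s/m; ζ = c/c_c = 2770/1748 = 1.58.
Since ζ > 1 the system is overdamped.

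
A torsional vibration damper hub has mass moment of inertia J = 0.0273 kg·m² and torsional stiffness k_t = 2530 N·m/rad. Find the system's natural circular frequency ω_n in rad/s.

ω_n = √(k_t/J) = √(2530/0.0273) = √92670 = 304.4 rad/s.

304 rad/s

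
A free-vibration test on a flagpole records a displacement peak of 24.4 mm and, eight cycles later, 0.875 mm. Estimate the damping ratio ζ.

0.0661

Logarithmic decrement δ = (1/n)·ln(x₀/x_n) = (1/8)·ln(24.4/0.875) = (1/8)·ln(27.89) = 0.4160.
ζ = δ/√(4π² + δ²) = 0.4160/√(39.48 + 0.173) = 0.4160/6.297 = 0.06607.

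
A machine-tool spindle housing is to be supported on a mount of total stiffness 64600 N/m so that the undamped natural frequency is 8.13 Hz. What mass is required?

24.8 kg

ω_n = 2πf_n = 2π × 8.13 = 51.08 rad/s.
m = k/ω_n² = 64600/51.08² = 64600/2609 = 24.76 kg.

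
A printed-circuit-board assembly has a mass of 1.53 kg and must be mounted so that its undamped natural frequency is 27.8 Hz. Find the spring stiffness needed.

46700 N/m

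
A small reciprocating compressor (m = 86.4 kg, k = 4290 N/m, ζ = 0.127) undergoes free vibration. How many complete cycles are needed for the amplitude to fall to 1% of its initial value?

Logarithmic decrement δ = 2πζ/√(1 − ζ²) = 2π × 0.1270/√(1 − 0.0161) = 0.8045.
x_n/x₀ = e^(−nδ) ≤ 0.01; take ln: n ≥ ln(1/0.01)/δ = 4.605/0.8045 = 5.724.
So 6 complete cycles are required.

6 cycles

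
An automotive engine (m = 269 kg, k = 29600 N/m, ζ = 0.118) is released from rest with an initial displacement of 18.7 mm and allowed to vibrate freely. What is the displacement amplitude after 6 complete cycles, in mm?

0.212 mm

Logarithmic decrement δ = 2πζ/√(1 − ζ²) = 2π × 0.1180/√(1 − 0.0139) = 0.7466.
After n cycles, x_n/x₀ = e^(−nδ), so x_6 = 18.7 × e^(−6 × 0.7466) = 18.7 × 0.01134 = 0.2120 mm.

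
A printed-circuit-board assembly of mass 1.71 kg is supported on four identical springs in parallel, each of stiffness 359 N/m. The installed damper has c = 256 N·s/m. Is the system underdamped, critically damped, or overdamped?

Parallel springs add: k_eq = 4 × 359 = 1436 N/m.
c_c = 2√(k_eq·m) = 99.11 N·s/m; ζ = c/c_c = 256/99.11 = 2.58.
Since ζ > 1 the system is overdamped.

overdamped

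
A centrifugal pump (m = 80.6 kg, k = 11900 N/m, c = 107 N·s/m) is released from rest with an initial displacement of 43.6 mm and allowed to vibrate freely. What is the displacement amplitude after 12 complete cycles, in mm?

ζ = c/(2√(km)) = 107/(2√(11900 × 80.6)) = 107/1959 = 0.05463.
Logarithmic decrement δ = 2πζ/√(1 − ζ²) = 2π × 0.05463/√(1 − 0.00298) = 0.3437.
After n cycles, x_n/x₀ = e^(−nδ), so x_12 = 43.6 × e^(−12 × 0.3437) = 43.6 × 0.01616 = 0.7047 mm.

0.705 mm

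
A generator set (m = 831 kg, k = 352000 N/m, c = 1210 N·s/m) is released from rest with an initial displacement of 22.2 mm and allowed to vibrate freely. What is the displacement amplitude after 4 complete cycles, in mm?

ζ = c/(2√(km)) = 1210/(2√(352000 × 831)) = 1210/34210 = 0.03537.
Logarithmic decrement δ = 2πζ/√(1 − ζ²) = 2π × 0.03537/√(1 − 0.00125) = 0.2224.
After n cycles, x_n/x₀ = e^(−nδ), so x_4 = 22.2 × e^(−4 × 0.2224) = 22.2 × 0.4108 = 9.120 mm.

9.12 mm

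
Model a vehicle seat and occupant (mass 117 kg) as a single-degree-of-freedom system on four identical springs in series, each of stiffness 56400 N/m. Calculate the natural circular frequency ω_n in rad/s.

Series springs: 1/k_eq = 4/56400, so k_eq = 56400/4 = 14100 N/m.
ω_n = √(k_eq/m) = √(14100/117) = √120.5 = 10.98 rad/s.

11.0 rad/s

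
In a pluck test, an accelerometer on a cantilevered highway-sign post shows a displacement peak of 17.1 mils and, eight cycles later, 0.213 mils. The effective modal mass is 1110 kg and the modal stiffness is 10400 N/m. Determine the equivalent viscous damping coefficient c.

Logarithmic decrement δ = (1/n)·ln(x₀/x_n) = (1/8)·ln(17.1/0.213) = (1/8)·ln(80.28) = 0.5482.
ζ = δ/√(4π² + δ²) = 0.5482/√(39.48 + 0.301) = 0.5482/6.307 = 0.08692.
c = ζ · 2√(km) = 0.08692 × 2√(10400 × 1110) = 0.08692 × 6795 = 590.6 N·s/m.

591 N·s/m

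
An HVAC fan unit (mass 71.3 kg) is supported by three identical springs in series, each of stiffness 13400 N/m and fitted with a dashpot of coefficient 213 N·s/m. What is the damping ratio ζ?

0.189

Series springs: 1/k_eq = 3/13400, so k_eq = 13400/3 = 4467 N/m.
ω_n = √(k_eq/m) = √(4467/71.3) = 7.915 rad/s.
Critical damping c_c = 2√(k_eq·m) = 2√(4467 × 71.3) = 1129 N·s/m, so ζ = c/c_c = 213/1129 = 0.1887.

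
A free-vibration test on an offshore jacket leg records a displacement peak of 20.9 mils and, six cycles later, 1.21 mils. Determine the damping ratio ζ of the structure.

Logarithmic decrement δ = (1/n)·ln(x₀/x_n) = (1/6)·ln(20.9/1.21) = (1/6)·ln(17.27) = 0.4749.
ζ = δ/√(4π² + δ²) = 0.4749/√(39.48 + 0.225) = 0.4749/6.301 = 0.07536.

0.0754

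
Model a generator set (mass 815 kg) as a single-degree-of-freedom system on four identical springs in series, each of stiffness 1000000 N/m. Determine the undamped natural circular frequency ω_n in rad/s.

17.5 rad/s

Series springs: 1/k_eq = 4/1000000, so k_eq = 1000000/4 = 250000 N/m.
ω_n = √(k_eq/m) = √(250000/815) = √306.7 = 17.51 rad/s.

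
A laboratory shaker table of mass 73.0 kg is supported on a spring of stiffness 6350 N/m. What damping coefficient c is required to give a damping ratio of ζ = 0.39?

531 N·s/m

c_c = 2√(k·m) = 2√(6350 × 73.0) = 1362 N·s/m.
c = ζ·c_c = 0.39 × 1362 = 531.1 N·s/m.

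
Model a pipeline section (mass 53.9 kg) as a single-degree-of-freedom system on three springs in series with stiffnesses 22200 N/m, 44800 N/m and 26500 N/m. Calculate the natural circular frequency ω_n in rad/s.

13.3 rad/s

Series springs: 1/k_eq = 1/22200 + 1/44800 + 1/26500 = 0.0001051, so k_eq = 9515 N/m.
ω_n = √(k_eq/m) = √(9515/53.9) = √176.5 = 13.29 rad/s.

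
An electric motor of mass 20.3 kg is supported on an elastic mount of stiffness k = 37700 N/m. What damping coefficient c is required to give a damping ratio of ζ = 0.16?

c_c = 2√(k·m) = 2√(37700 × 20.3) = 1750 N·s/m.
c = ζ·c_c = 0.16 × 1750 = 279.9 N·s/m.

280 N·s/m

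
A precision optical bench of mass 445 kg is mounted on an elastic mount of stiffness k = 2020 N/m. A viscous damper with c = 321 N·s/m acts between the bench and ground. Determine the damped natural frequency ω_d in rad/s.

2.10 rad/s

ω_n = √(k/m) = √(2020/445) = 2.131 rad/s.
Critical damping c_c = 2√(k·m) = 2√(2020 × 445) = 1896 N·s/m, so ζ = c/c_c = 321/1896 = 0.1693.
ω_d = ω_n√(1 − ζ²) = 2.131 × √(1 − 0.0287) = 2.100 rad/s.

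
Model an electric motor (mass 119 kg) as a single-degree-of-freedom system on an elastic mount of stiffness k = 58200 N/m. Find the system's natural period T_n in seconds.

ω_n = √(k/m) = √(58200/119) = √489.1 = 22.12 rad/s.
T_n = 2π/ω_n = 6.283/22.12 = 0.2841 s.

0.284 s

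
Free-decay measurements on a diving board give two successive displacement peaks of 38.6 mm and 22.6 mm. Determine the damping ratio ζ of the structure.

Logarithmic decrement δ = (1/n)·ln(x₀/x_n) = (1/1)·ln(38.6/22.6) = (1/1)·ln(1.708) = 0.5353.
ζ = δ/√(4π² + δ²) = 0.5353/√(39.48 + 0.287) = 0.5353/6.306 = 0.08489.

0.0849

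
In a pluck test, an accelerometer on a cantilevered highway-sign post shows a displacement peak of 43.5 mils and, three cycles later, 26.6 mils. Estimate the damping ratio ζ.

0.0261

Logarithmic decrement δ = (1/n)·ln(x₀/x_n) = (1/3)·ln(43.5/26.6) = (1/3)·ln(1.635) = 0.1639.
ζ = δ/√(4π² + δ²) = 0.1639/√(39.48 + 0.0269) = 0.1639/6.285 = 0.02608.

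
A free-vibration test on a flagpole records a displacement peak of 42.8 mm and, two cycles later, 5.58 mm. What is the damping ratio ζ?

0.160

Logarithmic decrement δ = (1/n)·ln(x₀/x_n) = (1/2)·ln(42.8/5.58) = (1/2)·ln(7.670) = 1.019.
ζ = δ/√(4π² + δ²) = 1.019/√(39.48 + 1.04) = 1.019/6.365 = 0.1600.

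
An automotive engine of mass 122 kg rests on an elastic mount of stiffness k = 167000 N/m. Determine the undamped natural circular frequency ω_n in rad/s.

37.0 rad/s

ω_n = √(k/m) = √(167000/122) = √1369 = 37.00 rad/s.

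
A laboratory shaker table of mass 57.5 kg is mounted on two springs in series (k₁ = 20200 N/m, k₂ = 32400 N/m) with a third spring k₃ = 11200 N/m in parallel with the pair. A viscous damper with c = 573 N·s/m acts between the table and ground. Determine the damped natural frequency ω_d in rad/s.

Series pair: k_s = k₁k₂/(k₁+k₂) = (20200)(32400)/(20200 + 32400) = 12440 N/m. In parallel with k₃: k_eq = 12440 + 11200 = 23640 N/m.
ω_n = √(k_eq/m) = √(23640/57.5) = 20.28 rad/s.
Critical damping c_c = 2√(k_eq·m) = 2√(23640 × 57.5) = 2332 N·s/m, so ζ = c/c_c = 573/2332 = 0.2457.
ω_d = ω_n√(1 − ζ²) = 20.28 × √(1 − 0.0604) = 19.66 rad/s.

19.7 rad/s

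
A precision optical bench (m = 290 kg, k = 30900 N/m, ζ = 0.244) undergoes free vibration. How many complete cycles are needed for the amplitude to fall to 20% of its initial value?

2 cycles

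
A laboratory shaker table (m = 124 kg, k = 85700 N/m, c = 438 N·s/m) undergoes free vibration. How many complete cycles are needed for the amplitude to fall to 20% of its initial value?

ζ = c/(2√(km)) = 438/(2√(85700 × 124)) = 438/6520 = 0.06718.
Logarithmic decrement δ = 2πζ/√(1 − ζ²) = 2π × 0.06718/√(1 − 0.00451) = 0.4231.
x_n/x₀ = e^(−nδ) ≤ 0.2; take ln: n ≥ ln(1/0.2)/δ = 1.609/0.4231 = 3.804.
So 4 complete cycles are required.

4 cycles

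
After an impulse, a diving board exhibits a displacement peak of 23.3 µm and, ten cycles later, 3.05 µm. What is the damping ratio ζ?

0.0323

Logarithmic decrement δ = (1/n)·ln(x₀/x_n) = (1/10)·ln(23.3/3.05) = (1/10)·ln(7.639) = 0.2033.
ζ = δ/√(4π² + δ²) = 0.2033/√(39.48 + 0.0413) = 0.2033/6.286 = 0.03234.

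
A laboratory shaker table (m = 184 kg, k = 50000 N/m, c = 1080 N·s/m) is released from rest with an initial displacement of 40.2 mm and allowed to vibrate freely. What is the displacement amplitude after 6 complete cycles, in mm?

0.0439 mm

ζ = c/(2√(km)) = 1080/(2√(50000 × 184)) = 1080/6066 = 0.1780.
Logarithmic decrement δ = 2πζ/√(1 − ζ²) = 2π × 0.1780/√(1 − 0.0317) = 1.137.
After n cycles, x_n/x₀ = e^(−nδ), so x_6 = 40.2 × e^(−6 × 1.137) = 40.2 × 0.001091 = 0.04386 mm.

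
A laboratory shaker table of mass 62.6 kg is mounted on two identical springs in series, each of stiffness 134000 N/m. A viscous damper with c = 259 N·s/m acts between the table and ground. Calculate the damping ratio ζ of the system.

0.0632

Series springs: 1/k_eq = 2/134000, so k_eq = 134000/2 = 67000 N/m.
ω_n = √(k_eq/m) = √(67000/62.6) = 32.72 rad/s.
Critical damping c_c = 2√(k_eq·m) = 2√(67000 × 62.6) = 4096 N·s/m, so ζ = c/c_c = 259/4096 = 0.06323.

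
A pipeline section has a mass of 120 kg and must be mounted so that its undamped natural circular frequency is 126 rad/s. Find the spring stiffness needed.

1910000 N/m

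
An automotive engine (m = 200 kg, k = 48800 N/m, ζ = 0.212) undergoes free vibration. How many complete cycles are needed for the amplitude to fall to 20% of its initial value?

Logarithmic decrement δ = 2πζ/√(1 − ζ²) = 2π × 0.2120/√(1 − 0.0449) = 1.363.
x_n/x₀ = e^(−nδ) ≤ 0.2; take ln: n ≥ ln(1/0.2)/δ = 1.609/1.363 = 1.181.
So 2 complete cycles are required.

2 cycles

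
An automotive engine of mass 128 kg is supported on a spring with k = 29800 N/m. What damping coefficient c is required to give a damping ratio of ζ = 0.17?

664 N·s/m

c_c = 2√(k·m) = 2√(29800 × 128) = 3906 N·s/m.
c = ζ·c_c = 0.17 × 3906 = 664.0 N·s/m.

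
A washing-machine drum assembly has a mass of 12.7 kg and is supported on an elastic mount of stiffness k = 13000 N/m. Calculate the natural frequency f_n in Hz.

5.09 Hz

ω_n = √(k/m) = √(13000/12.7) = √1024 = 31.99 rad/s.
f_n = ω_n/(2π) = 31.99/6.283 = 5.092 Hz.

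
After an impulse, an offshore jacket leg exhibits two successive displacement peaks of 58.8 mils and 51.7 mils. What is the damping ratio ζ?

Logarithmic decrement δ = (1/n)·ln(x₀/x_n) = (1/1)·ln(58.8/51.7) = (1/1)·ln(1.137) = 0.1287.
ζ = δ/√(4π² + δ²) = 0.1287/√(39.48 + 0.0166) = 0.1287/6.285 = 0.02048.

0.0205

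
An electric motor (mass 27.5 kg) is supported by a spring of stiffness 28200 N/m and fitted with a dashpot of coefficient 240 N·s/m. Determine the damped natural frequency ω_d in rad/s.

31.7 rad/s

ω_n = √(k/m) = √(28200/27.5) = 32.02 rad/s.
Critical damping c_c = 2√(k·m) = 2√(28200 × 27.5) = 1761 N·s/m, so ζ = c/c_c = 240/1761 = 0.1363.
ω_d = ω_n√(1 − ζ²) = 32.02 × √(1 − 0.0186) = 31.72 rad/s.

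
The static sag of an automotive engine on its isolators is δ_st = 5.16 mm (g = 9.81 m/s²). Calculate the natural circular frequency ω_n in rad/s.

43.6 rad/s

ω_n = √(g/δ_st) = √(9.81/0.00516) = √1901 = 43.60 rad/s.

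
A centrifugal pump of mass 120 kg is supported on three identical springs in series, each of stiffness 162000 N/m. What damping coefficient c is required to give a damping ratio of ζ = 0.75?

3820 N·s/m

Series springs: 1/k_eq = 3/162000, so k_eq = 162000/3 = 54000 N/m.
c_c = 2√(k_eq·m) = 2√(54000 × 120) = 5091 N·s/m.
c = ζ·c_c = 0.75 × 5091 = 3818 N·s/m.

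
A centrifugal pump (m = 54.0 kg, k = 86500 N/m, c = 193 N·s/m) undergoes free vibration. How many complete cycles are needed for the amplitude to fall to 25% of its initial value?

5 cycles

ζ = c/(2√(km)) = 193/(2√(86500 × 54.0)) = 193/4322 = 0.04465.
Logarithmic decrement δ = 2πζ/√(1 − ζ²) = 2π × 0.04465/√(1 − 0.00199) = 0.2808.
x_n/x₀ = e^(−nδ) ≤ 0.25; take ln: n ≥ ln(1/0.25)/δ = 1.386/0.2808 = 4.937.
So 5 complete cycles are required.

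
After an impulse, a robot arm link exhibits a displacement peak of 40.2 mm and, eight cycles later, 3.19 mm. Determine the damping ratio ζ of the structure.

0.0503

Logarithmic decrement δ = (1/n)·ln(x₀/x_n) = (1/8)·ln(40.2/3.19) = (1/8)·ln(12.60) = 0.3167.
ζ = δ/√(4π² + δ²) = 0.3167/√(39.48 + 0.100) = 0.3167/6.291 = 0.05035.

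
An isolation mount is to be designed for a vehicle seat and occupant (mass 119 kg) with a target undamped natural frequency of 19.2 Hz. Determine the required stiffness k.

ω_n = 2πf_n = 2π × 19.2 = 120.6 rad/s.
k = m·ω_n² = 119 × 120.6² = 119 × 14550 = 1732000 N/m.

1730000 N/m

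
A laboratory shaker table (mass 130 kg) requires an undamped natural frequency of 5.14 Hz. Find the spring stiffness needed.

ω_n = 2πf_n = 2π × 5.14 = 32.30 rad/s.
k = m·ω_n² = 130 × 32.30² = 130 × 1043 = 135600 N/m.

136000 N/m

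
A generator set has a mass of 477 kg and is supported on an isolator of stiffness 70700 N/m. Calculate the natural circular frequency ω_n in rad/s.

12.2 rad/s

ω_n = √(k/m) = √(70700/477) = √148.2 = 12.17 rad/s.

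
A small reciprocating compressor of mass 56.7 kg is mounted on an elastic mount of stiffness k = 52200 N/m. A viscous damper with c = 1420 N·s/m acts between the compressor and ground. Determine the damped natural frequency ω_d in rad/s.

27.6 rad/s

ω_n = √(k/m) = √(52200/56.7) = 30.34 rad/s.
Critical damping c_c = 2√(k·m) = 2√(52200 × 56.7) = 3441 N·s/m, so ζ = c/c_c = 1420/3441 = 0.4127.
ω_d = ω_n√(1 − ζ²) = 30.34 × √(1 − 0.170) = 27.64 rad/s.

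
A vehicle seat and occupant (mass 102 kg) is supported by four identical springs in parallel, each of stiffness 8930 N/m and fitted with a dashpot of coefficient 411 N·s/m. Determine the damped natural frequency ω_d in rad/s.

18.6 rad/s

Parallel springs add: k_eq = 4 × 8930 = 35720 N/m.
ω_n = √(k_eq/m) = √(35720/102) = 18.71 rad/s.
Critical damping c_c = 2√(k_eq·m) = 2√(35720 × 102) = 3818 N·s/m, so ζ = c/c_c = 411/3818 = 0.1077.
ω_d = ω_n√(1 − ζ²) = 18.71 × √(1 − 0.0116) = 18.60 rad/s.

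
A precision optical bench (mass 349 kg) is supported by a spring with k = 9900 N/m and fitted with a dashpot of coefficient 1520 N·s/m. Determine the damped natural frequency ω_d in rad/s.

ω_n = √(k/m) = √(9900/349) = 5.326 rad/s.
Critical damping c_c = 2√(k·m) = 2√(9900 × 349) = 3718 N·s/m, so ζ = c/c_c = 1520/3718 = 0.4089.
ω_d = ω_n√(1 − ζ²) = 5.326 × √(1 − 0.167) = 4.861 rad/s.

4.86 rad/s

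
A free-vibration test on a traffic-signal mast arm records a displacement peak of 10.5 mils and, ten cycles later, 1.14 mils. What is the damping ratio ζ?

Logarithmic decrement δ = (1/n)·ln(x₀/x_n) = (1/10)·ln(10.5/1.14) = (1/10)·ln(9.211) = 0.2220.
ζ = δ/√(4π² + δ²) = 0.2220/√(39.48 + 0.0493) = 0.2220/6.287 = 0.03532.

0.0353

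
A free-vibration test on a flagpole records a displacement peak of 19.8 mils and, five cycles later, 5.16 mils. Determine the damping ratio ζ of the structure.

Logarithmic decrement δ = (1/n)·ln(x₀/x_n) = (1/5)·ln(19.8/5.16) = (1/5)·ln(3.837) = 0.2689.
ζ = δ/√(4π² + δ²) = 0.2689/√(39.48 + 0.0723) = 0.2689/6.289 = 0.04277.

0.0428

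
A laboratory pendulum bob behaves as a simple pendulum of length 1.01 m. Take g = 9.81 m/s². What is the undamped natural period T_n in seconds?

For a simple pendulum ω_n = √(g/L) = √(9.81/1.01) = √9.713 = 3.117 rad/s.
T_n = 2π/ω_n = 6.283/3.117 = 2.016 s.

2.02 s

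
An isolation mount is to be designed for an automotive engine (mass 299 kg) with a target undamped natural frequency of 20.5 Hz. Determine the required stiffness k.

ω_n = 2πf_n = 2π × 20.5 = 128.8 rad/s.
k = m·ω_n² = 299 × 128.8² = 299 × 16590 = 4961000 N/m.

4960000 N/m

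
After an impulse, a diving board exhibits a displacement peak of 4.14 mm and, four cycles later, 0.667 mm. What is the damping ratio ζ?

Logarithmic decrement δ = (1/n)·ln(x₀/x_n) = (1/4)·ln(4.14/0.667) = (1/4)·ln(6.207) = 0.4564.
ζ = δ/√(4π² + δ²) = 0.4564/√(39.48 + 0.208) = 0.4564/6.300 = 0.07245.

0.0724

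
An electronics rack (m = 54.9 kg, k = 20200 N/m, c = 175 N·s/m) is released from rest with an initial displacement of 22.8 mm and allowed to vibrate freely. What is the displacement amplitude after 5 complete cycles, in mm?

ζ = c/(2√(km)) = 175/(2√(20200 × 54.9)) = 175/2106 = 0.08309.
Logarithmic decrement δ = 2πζ/√(1 − ζ²) = 2π × 0.08309/√(1 − 0.00690) = 0.5239.
After n cycles, x_n/x₀ = e^(−nδ), so x_5 = 22.8 × e^(−5 × 0.5239) = 22.8 × 0.07285 = 1.661 mm.

1.66 mm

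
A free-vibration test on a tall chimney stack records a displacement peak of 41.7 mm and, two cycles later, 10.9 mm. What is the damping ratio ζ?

Logarithmic decrement δ = (1/n)·ln(x₀/x_n) = (1/2)·ln(41.7/10.9) = (1/2)·ln(3.826) = 0.6709.
ζ = δ/√(4π² + δ²) = 0.6709/√(39.48 + 0.450) = 0.6709/6.319 = 0.1062.

0.106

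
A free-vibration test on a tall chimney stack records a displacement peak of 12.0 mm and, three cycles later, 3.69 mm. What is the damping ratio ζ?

Logarithmic decrement δ = (1/n)·ln(x₀/x_n) = (1/3)·ln(12.0/3.69) = (1/3)·ln(3.252) = 0.3931.
ζ = δ/√(4π² + δ²) = 0.3931/√(39.48 + 0.155) = 0.3931/6.295 = 0.06244.

0.0624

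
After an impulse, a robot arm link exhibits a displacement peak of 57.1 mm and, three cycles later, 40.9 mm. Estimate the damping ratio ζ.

Logarithmic decrement δ = (1/n)·ln(x₀/x_n) = (1/3)·ln(57.1/40.9) = (1/3)·ln(1.396) = 0.1112.
ζ = δ/√(4π² + δ²) = 0.1112/√(39.48 + 0.0124) = 0.1112/6.284 = 0.01770.

0.0177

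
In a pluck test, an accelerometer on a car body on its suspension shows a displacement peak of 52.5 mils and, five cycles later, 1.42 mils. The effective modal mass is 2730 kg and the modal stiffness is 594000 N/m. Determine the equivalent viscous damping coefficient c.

Logarithmic decrement δ = (1/n)·ln(x₀/x_n) = (1/5)·ln(52.5/1.42) = (1/5)·ln(36.97) = 0.7220.
ζ = δ/√(4π² + δ²) = 0.7220/√(39.48 + 0.521) = 0.7220/6.325 = 0.1142.
c = ζ · 2√(km) = 0.1142 × 2√(594000 × 2730) = 0.1142 × 80540 = 9195 N·s/m.

9190 N·s/m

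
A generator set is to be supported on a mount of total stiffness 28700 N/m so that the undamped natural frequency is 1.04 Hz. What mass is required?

ω_n = 2πf_n = 2π × 1.04 = 6.535 rad/s.
m = k/ω_n² = 28700/6.535² = 28700/42.70 = 672.1 kg.

672 kg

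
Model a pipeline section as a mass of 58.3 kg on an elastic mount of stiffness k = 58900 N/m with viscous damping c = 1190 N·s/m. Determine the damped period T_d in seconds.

0.209 s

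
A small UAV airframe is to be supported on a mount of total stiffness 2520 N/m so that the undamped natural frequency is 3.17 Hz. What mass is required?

6.35 kg

ω_n = 2πf_n = 2π × 3.17 = 19.92 rad/s.
m = k/ω_n² = 2520/19.92² = 2520/396.7 = 6.352 kg.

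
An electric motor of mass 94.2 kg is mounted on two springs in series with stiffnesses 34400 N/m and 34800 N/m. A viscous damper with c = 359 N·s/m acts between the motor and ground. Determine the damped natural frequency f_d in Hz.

Series springs: 1/k_eq = 1/34400 + 1/34800 = 5.781×10^-5, so k_eq = 17300 N/m.
ω_n = √(k_eq/m) = √(17300/94.2) = 13.55 rad/s.
Critical damping c_c = 2√(k_eq·m) = 2√(17300 × 94.2) = 2553 N·s/m, so ζ = c/c_c = 359/2553 = 0.1406.
ω_d = ω_n√(1 − ζ²) = 13.55 × √(1 − 0.0198) = 13.42 rad/s.
f_d = ω_d/(2π) = 2.135 Hz.

2.14 Hz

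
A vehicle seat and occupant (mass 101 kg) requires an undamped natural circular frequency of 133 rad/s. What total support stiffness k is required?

k = m·ω_n² = 101 × 133.0² = 101 × 17690 = 1787000 N/m.

1790000 N/m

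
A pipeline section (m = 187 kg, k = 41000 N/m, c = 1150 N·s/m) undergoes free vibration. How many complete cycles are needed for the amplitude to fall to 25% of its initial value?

2 cycles

ζ = c/(2√(km)) = 1150/(2√(41000 × 187)) = 1150/5538 = 0.2077.
Logarithmic decrement δ = 2πζ/√(1 − ζ²) = 2π × 0.2077/√(1 − 0.0431) = 1.334.
x_n/x₀ = e^(−nδ) ≤ 0.25; take ln: n ≥ ln(1/0.25)/δ = 1.386/1.334 = 1.039.
So 2 complete cycles are required.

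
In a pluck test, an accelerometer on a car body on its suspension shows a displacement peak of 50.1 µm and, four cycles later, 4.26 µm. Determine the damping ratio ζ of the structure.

0.0976

Logarithmic decrement δ = (1/n)·ln(x₀/x_n) = (1/4)·ln(50.1/4.26) = (1/4)·ln(11.76) = 0.6162.
ζ = δ/√(4π² + δ²) = 0.6162/√(39.48 + 0.380) = 0.6162/6.313 = 0.09760.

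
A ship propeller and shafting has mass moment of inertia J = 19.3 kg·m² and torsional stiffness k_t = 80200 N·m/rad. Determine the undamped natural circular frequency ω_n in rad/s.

ω_n = √(k_t/J) = √(80200/19.3) = √4155 = 64.46 rad/s.

64.5 rad/s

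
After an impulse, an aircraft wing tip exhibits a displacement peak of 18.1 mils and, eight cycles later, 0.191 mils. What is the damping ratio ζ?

0.0902

Logarithmic decrement δ = (1/n)·ln(x₀/x_n) = (1/8)·ln(18.1/0.191) = (1/8)·ln(94.76) = 0.5689.
ζ = δ/√(4π² + δ²) = 0.5689/√(39.48 + 0.324) = 0.5689/6.309 = 0.09018.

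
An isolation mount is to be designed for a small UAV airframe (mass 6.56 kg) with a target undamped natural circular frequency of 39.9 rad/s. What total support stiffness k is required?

k = m·ω_n² = 6.56 × 39.90² = 6.56 × 1592 = 10440 N/m.

10400 N/m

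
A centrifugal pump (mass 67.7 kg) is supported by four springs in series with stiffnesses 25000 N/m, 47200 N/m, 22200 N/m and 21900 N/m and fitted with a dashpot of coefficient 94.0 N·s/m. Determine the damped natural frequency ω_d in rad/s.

9.84 rad/s

Series springs: 1/k_eq = 1/25000 + 1/47200 + 1/22200 + 1/21900 = 0.0001519, so k_eq = 6584 N/m.
ω_n = √(k_eq/m) = √(6584/67.7) = 9.861 rad/s.
Critical damping c_c = 2√(k_eq·m) = 2√(6584 × 67.7) = 1335 N·s/m, so ζ = c/c_c = 94.0/1335 = 0.07040.
ω_d = ω_n√(1 − ζ²) = 9.861 × √(1 − 0.00496) = 9.837 rad/s.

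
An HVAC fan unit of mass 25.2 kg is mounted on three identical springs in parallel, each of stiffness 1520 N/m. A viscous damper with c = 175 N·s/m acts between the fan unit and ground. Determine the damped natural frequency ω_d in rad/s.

13.0 rad/s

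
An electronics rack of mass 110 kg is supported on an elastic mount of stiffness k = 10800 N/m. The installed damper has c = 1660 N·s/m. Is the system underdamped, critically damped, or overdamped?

underdamped

c_c = 2√(k·m) = 2180 N·s/m; ζ = c/c_c = 1660/2180 = 0.761.
Since ζ < 1 the system is underdamped.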